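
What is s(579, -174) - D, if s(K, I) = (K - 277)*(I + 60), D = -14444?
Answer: -19984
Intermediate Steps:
s(K, I) = (-277 + K)*(60 + I)
s(579, -174) - D = (-16620 - 277*(-174) + 60*579 - 174*579) - 1*(-14444) = (-16620 + 48198 + 34740 - 100746) + 14444 = -34428 + 14444 = -19984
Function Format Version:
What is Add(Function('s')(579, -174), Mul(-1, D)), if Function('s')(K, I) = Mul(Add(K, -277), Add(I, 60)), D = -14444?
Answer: -19984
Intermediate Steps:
Function('s')(K, I) = Mul(Add(-277, K), Add(60, I))
Add(Function('s')(579, -174), Mul(-1, D)) = Add(Add(-16620, Mul(-277, -174), Mul(60, 579), Mul(-174, 579)), Mul(-1, -14444)) = Add(Add(-16620, 48198, 34740, -100746), 14444) = Add(-34428, 14444) = -19984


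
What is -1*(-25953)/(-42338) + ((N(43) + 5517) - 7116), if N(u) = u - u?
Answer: -67724415/42338 ≈ -1599.6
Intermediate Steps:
N(u) = 0
-1*(-25953)/(-42338) + ((N(43) + 5517) - 7116) = -1*(-25953)/(-42338) + ((0 + 5517) - 7116) = 25953*(-1/42338) + (5517 - 7116) = -25953/42338 - 1599 = -67724415/42338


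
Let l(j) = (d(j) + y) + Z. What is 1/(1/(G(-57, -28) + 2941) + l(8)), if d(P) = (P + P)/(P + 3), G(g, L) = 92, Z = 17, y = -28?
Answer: -33363/318454 ≈ -0.10477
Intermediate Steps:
d(P) = 2*P/(3 + P) (d(P) = (2*P)/(3 + P) = 2*P/(3 + P))
l(j) = -11 + 2*j/(3 + j) (l(j) = (2*j/(3 + j) - 28) + 17 = (-28 + 2*j/(3 + j)) + 17 = -11 + 2*j/(3 + j))
1/(1/(G(-57, -28) + 2941) + l(8)) = 1/(1/(92 + 2941) + 3*(-11 - 3*8)/(3 + 8)) = 1/(1/3033 + 3*(-11 - 24)/11) = 1/(1/3033 + 3*(1/11)*(-35)) = 1/(1/3033 - 105/11) = 1/(-318454/33363) = -33363/318454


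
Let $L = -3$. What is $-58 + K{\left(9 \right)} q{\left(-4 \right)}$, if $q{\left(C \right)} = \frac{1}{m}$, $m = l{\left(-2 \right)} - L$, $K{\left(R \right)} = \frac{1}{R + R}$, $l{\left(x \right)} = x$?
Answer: $- \frac{1043}{18} \approx -57.944$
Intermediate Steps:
$K{\left(R \right)} = \frac{1}{2 R}$
$m = 1$ ($m = -2 - -3 = -2 + 3 = 1$)
$q{\left(C \right)} = 1$ ($q{\left(C \right)} = 1^{-1} = 1$)
$-58 + K{\left(9 \right)} q{\left(-4 \right)} = -58 + \frac{1}{2 \cdot 9} \cdot 1 = -58 + \frac{1}{2} \cdot \frac{1}{9} \cdot 1 = -58 + \frac{1}{18} \cdot 1 = -58 + \frac{1}{18} = - \frac{1043}{18}$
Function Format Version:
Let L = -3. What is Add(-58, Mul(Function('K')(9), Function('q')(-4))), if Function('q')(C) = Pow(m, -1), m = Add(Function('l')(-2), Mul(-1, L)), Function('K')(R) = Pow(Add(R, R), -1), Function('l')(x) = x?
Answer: Rational(-1043, 18) ≈ -57.944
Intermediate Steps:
Function('K')(R) = Mul(Rational(1, 2), Pow(R, -1)) (Function('K')(R) = Pow(Mul(2, R), -1) = Mul(Rational(1, 2), Pow(R, -1)))
m = 1 (m = Add(-2, Mul(-1, -3)) = Add(-2, 3) = 1)
Function('q')(C) = 1 (Function('q')(C) = Pow(1, -1) = 1)
Add(-58, Mul(Function('K')(9), Function('q')(-4))) = Add(-58, Mul(Mul(Rational(1, 2), Pow(9, -1)), 1)) = Add(-58, Mul(Mul(Rational(1, 2), Rational(1, 9)), 1)) = Add(-58, Mul(Rational(1, 18), 1)) = Add(-58, Rational(1, 18)) = Rational(-1043, 18)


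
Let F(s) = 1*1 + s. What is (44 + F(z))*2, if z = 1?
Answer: 92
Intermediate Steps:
F(s) = 1 + s
(44 + F(z))*2 = (44 + (1 + 1))*2 = (44 + 2)*2 = 46*2 = 92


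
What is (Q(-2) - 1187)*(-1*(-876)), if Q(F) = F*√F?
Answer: -1039812 - 1752*I*√2 ≈ -1.0398e+6 - 2477.7*I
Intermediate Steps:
Q(F) = F^(3/2)
(Q(-2) - 1187)*(-1*(-876)) = ((-2)^(3/2) - 1187)*(-1*(-876)) = (-2*I*√2 - 1187)*876 = (-1187 - 2*I*√2)*876 = -1039812 - 1752*I*√2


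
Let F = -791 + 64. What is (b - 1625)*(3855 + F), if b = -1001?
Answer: -8214128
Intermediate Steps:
F = -727
(b - 1625)*(3855 + F) = (-1001 - 1625)*(3855 - 727) = -2626*3128 = -8214128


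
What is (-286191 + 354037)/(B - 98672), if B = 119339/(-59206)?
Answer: -4016890276/5842093771 ≈ -0.68758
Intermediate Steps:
B = -119339/59206 (B = 119339*(-1/59206) = -119339/59206 ≈ -2.0157)
(-286191 + 354037)/(B - 98672) = (-286191 + 354037)/(-119339/59206 - 98672) = 67846/(-5842093771/59206) = 67846*(-59206/5842093771) = -4016890276/5842093771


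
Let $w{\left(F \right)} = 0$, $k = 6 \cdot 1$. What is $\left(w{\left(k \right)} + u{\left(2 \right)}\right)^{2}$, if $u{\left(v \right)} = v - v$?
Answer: $0$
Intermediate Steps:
$k = 6$
$u{\left(v \right)} = 0$
$\left(w{\left(k \right)} + u{\left(2 \right)}\right)^{2} = \left(0 + 0\right)^{2} = 0^{2} = 0$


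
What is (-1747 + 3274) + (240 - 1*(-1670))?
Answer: 3437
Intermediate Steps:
(-1747 + 3274) + (240 - 1*(-1670)) = 1527 + (240 + 1670) = 1527 + 1910 = 3437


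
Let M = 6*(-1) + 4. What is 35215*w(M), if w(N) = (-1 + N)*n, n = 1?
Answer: -105645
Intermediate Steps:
M = -2 (M = -6 + 4 = -2)
w(N) = -1 + N (w(N) = (-1 + N)*1 = -1 + N)
35215*w(M) = 35215*(-1 - 2) = 35215*(-3) = -105645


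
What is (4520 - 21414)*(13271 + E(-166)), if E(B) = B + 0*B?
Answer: -221395870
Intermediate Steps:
E(B) = B (E(B) = B + 0 = B)
(4520 - 21414)*(13271 + E(-166)) = (4520 - 21414)*(13271 - 166) = -16894*13105 = -221395870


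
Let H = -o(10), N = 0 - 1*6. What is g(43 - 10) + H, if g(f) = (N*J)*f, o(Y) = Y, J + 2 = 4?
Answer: -406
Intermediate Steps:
J = 2 (J = -2 + 4 = 2)
N = -6 (N = 0 - 6 = -6)
g(f) = -12*f (g(f) = (-6*2)*f = -12*f)
H = -10 (H = -1*10 = -10)
g(43 - 10) + H = -12*(43 - 10) - 10 = -12*33 - 10 = -396 - 10 = -406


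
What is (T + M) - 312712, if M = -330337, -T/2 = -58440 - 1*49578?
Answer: -427013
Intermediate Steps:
T = 216036 (T = -2*(-58440 - 1*49578) = -2*(-58440 - 49578) = -2*(-108018) = 216036)
(T + M) - 312712 = (216036 - 330337) - 312712 = -114301 - 312712 = -427013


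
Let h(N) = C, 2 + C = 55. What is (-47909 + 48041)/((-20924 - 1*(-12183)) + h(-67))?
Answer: -11/724 ≈ -0.015193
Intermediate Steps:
C = 53 (C = -2 + 55 = 53)
h(N) = 53
(-47909 + 48041)/((-20924 - 1*(-12183)) + h(-67)) = (-47909 + 48041)/((-20924 - 1*(-12183)) + 53) = 132/((-20924 + 12183) + 53) = 132/(-8741 + 53) = 132/(-8688) = 132*(-1/8688) = -11/724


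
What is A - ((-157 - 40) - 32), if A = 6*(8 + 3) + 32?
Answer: 327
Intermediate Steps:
A = 98 (A = 6*11 + 32 = 66 + 32 = 98)
A - ((-157 - 40) - 32) = 98 - ((-157 - 40) - 32) = 98 - (-197 - 32) = 98 - 1*(-229) = 98 + 229 = 327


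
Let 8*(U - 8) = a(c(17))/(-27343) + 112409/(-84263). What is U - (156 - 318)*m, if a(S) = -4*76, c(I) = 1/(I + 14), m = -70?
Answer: -208874762898439/18432025672 ≈ -11332.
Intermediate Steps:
c(I) = 1/(14 + I)
a(S) = -304
U = 144408222041/18432025672 (U = 8 + (-304/(-27343) + 112409/(-84263))/8 = 8 + (-304*(-1/27343) + 112409*(-1/84263))/8 = 8 + (304/27343 - 112409/84263)/8 = 8 + (⅛)*(-3047983335/2304003209) = 8 - 3047983335/18432025672 = 144408222041/18432025672 ≈ 7.8346)
U - (156 - 318)*m = 144408222041/18432025672 - (156 - 318)*(-70) = 144408222041/18432025672 - (-162)*(-70) = 144408222041/18432025672 - 1*11340 = 144408222041/18432025672 - 11340 = -208874762898439/18432025672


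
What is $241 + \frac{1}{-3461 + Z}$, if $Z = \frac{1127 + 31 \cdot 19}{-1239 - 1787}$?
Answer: $\frac{1262200078}{5237351} \approx 241.0$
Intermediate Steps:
$Z = - \frac{858}{1513}$ ($Z = \frac{1127 + 589}{-3026} = 1716 \left(- \frac{1}{3026}\right) = - \frac{858}{1513} \approx -0.56709$)
$241 + \frac{1}{-3461 + Z} = 241 + \frac{1}{-3461 - \frac{858}{1513}} = 241 + \frac{1}{- \frac{5237351}{1513}} = 241 - \frac{1513}{5237351} = \frac{1262200078}{5237351}$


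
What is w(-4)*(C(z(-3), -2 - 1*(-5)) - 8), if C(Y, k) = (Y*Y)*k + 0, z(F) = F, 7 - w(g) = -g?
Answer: 57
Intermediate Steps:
w(g) = 7 + g (w(g) = 7 - (-1)*g = 7 + g)
C(Y, k) = k*Y**2 (C(Y, k) = Y**2*k + 0 = k*Y**2 + 0 = k*Y**2)
w(-4)*(C(z(-3), -2 - 1*(-5)) - 8) = (7 - 4)*((-2 - 1*(-5))*(-3)**2 - 8) = 3*((-2 + 5)*9 - 8) = 3*(3*9 - 8) = 3*(27 - 8) = 3*19 = 57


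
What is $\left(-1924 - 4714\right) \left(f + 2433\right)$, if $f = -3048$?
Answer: $4082370$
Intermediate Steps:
$\left(-1924 - 4714\right) \left(f + 2433\right) = \left(-1924 - 4714\right) \left(-3048 + 2433\right) = \left(-6638\right) \left(-615\right) = 4082370$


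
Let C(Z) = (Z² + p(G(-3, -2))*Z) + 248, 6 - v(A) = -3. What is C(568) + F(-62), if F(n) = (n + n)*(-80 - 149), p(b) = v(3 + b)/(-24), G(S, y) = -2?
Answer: 351055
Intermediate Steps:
v(A) = 9 (v(A) = 6 - 1*(-3) = 6 + 3 = 9)
p(b) = -3/8 (p(b) = 9/(-24) = 9*(-1/24) = -3/8)
C(Z) = 248 + Z² - 3*Z/8 (C(Z) = (Z² - 3*Z/8) + 248 = 248 + Z² - 3*Z/8)
F(n) = -458*n (F(n) = (2*n)*(-229) = -458*n)
C(568) + F(-62) = (248 + 568² - 3/8*568) - 458*(-62) = (248 + 322624 - 213) + 28396 = 322659 + 28396 = 351055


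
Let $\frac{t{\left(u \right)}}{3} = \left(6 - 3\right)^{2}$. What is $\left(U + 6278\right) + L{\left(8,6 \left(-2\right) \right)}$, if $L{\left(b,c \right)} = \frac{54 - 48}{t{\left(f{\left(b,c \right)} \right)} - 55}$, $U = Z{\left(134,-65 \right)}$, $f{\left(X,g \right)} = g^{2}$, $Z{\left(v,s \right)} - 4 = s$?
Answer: $\frac{87035}{14} \approx 6216.8$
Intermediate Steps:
$Z{\left(v,s \right)} = 4 + s$
$U = -61$ ($U = 4 - 65 = -61$)
$t{\left(u \right)} = 27$ ($t{\left(u \right)} = 3 \left(6 - 3\right)^{2} = 3 \cdot 3^{2} = 3 \cdot 9 = 27$)
$L{\left(b,c \right)} = - \frac{3}{14}$ ($L{\left(b,c \right)} = \frac{54 - 48}{27 - 55} = \frac{6}{-28} = 6 \left(- \frac{1}{28}\right) = - \frac{3}{14}$)
$\left(U + 6278\right) + L{\left(8,6 \left(-2\right) \right)} = \left(-61 + 6278\right) - \frac{3}{14} = 6217 - \frac{3}{14} = \frac{87035}{14}$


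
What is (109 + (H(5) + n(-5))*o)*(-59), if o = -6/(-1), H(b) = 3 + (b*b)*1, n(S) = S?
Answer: -14573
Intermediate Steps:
H(b) = 3 + b**2 (H(b) = 3 + b**2*1 = 3 + b**2)
o = 6 (o = -6*(-1) = 6)
(109 + (H(5) + n(-5))*o)*(-59) = (109 + ((3 + 5**2) - 5)*6)*(-59) = (109 + ((3 + 25) - 5)*6)*(-59) = (109 + (28 - 5)*6)*(-59) = (109 + 23*6)*(-59) = (109 + 138)*(-59) = 247*(-59) = -14573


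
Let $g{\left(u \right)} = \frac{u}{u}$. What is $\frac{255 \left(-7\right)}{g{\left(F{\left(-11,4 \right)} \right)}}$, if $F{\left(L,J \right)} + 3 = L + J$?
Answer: $-1785$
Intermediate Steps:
$F{\left(L,J \right)} = -3 + J + L$ ($F{\left(L,J \right)} = -3 + \left(L + J\right) = -3 + \left(J + L\right) = -3 + J + L$)
$g{\left(u \right)} = 1$
$\frac{255 \left(-7\right)}{g{\left(F{\left(-11,4 \right)} \right)}} = \frac{255 \left(-7\right)}{1} = \left(-1785\right) 1 = -1785$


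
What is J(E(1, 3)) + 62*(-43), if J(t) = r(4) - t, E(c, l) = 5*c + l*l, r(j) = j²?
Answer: -2664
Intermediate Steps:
E(c, l) = l² + 5*c (E(c, l) = 5*c + l² = l² + 5*c)
J(t) = 16 - t (J(t) = 4² - t = 16 - t)
J(E(1, 3)) + 62*(-43) = (16 - (3² + 5*1)) + 62*(-43) = (16 - (9 + 5)) - 2666 = (16 - 1*14) - 2666 = (16 - 14) - 2666 = 2 - 2666 = -2664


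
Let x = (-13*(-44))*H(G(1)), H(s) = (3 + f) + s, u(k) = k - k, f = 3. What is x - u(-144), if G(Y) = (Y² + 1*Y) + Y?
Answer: 5148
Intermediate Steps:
G(Y) = Y² + 2*Y (G(Y) = (Y² + Y) + Y = (Y + Y²) + Y = Y² + 2*Y)
u(k) = 0
H(s) = 6 + s (H(s) = (3 + 3) + s = 6 + s)
x = 5148 (x = (-13*(-44))*(6 + 1*(2 + 1)) = 572*(6 + 1*3) = 572*(6 + 3) = 572*9 = 5148)
x - u(-144) = 5148 - 1*0 = 5148 + 0 = 5148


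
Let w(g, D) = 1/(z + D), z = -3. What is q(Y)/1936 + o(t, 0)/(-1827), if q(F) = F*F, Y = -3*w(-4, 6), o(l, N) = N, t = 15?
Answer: 1/1936 ≈ 0.00051653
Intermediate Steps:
w(g, D) = 1/(-3 + D)
Y = -1 (Y = -3/(-3 + 6) = -3/3 = -3*⅓ = -1)
q(F) = F²
q(Y)/1936 + o(t, 0)/(-1827) = (-1)²/1936 + 0/(-1827) = 1*(1/1936) + 0*(-1/1827) = 1/1936 + 0 = 1/1936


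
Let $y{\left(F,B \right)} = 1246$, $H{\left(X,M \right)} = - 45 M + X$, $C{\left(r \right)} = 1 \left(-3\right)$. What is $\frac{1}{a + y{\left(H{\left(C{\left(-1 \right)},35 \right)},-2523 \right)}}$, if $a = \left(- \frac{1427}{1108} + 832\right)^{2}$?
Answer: $\frac{1227664}{848719213385} \approx 1.4465 \cdot 10^{-6}$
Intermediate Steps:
$C{\left(r \right)} = -3$
$H{\left(X,M \right)} = X - 45 M$
$a = \frac{847189544041}{1227664}$ ($a = \left(\left(-1427\right) \frac{1}{1108} + 832\right)^{2} = \left(- \frac{1427}{1108} + 832\right)^{2} = \left(\frac{920429}{1108}\right)^{2} = \frac{847189544041}{1227664} \approx 6.9008 \cdot 10^{5}$)
$\frac{1}{a + y{\left(H{\left(C{\left(-1 \right)},35 \right)},-2523 \right)}} = \frac{1}{\frac{847189544041}{1227664} + 1246} = \frac{1}{\frac{848719213385}{1227664}} = \frac{1227664}{848719213385}$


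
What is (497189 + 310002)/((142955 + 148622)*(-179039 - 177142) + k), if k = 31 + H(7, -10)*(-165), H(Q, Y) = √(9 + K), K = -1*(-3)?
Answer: -41915082693218273/5392846120880284341068 + 133186515*√3/5392846120880284341068 ≈ -7.7724e-6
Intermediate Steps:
K = 3
H(Q, Y) = 2*√3 (H(Q, Y) = √(9 + 3) = √12 = 2*√3)
k = 31 - 330*√3 (k = 31 + (2*√3)*(-165) = 31 - 330*√3 ≈ -540.58)
(497189 + 310002)/((142955 + 148622)*(-179039 - 177142) + k) = (497189 + 310002)/((142955 + 148622)*(-179039 - 177142) + (31 - 330*√3)) = 807191/(291577*(-356181) + (31 - 330*√3)) = 807191/(-103854187437 + (31 - 330*√3)) = 807191/(-103854187406 - 330*√3)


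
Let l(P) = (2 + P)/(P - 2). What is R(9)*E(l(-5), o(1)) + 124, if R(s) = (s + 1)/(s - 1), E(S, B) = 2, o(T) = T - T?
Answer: 253/2 ≈ 126.50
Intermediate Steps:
o(T) = 0
l(P) = (2 + P)/(-2 + P)
R(s) = (1 + s)/(-1 + s)
R(9)*E(l(-5), o(1)) + 124 = ((1 + 9)/(-1 + 9))*2 + 124 = (10/8)*2 + 124 = ((1/8)*10)*2 + 124 = (5/4)*2 + 124 = 5/2 + 124 = 253/2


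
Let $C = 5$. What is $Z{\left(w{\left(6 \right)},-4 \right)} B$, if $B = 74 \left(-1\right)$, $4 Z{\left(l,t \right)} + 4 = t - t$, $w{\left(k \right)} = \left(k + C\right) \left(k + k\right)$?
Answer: $74$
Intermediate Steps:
$w{\left(k \right)} = 2 k \left(5 + k\right)$ ($w{\left(k \right)} = \left(k + 5\right) \left(k + k\right) = \left(5 + k\right) 2 k = 2 k \left(5 + k\right)$)
$Z{\left(l,t \right)} = -1$ ($Z{\left(l,t \right)} = -1 + \frac{t - t}{4} = -1 + \frac{1}{4} \cdot 0 = -1 + 0 = -1$)
$B = -74$
$Z{\left(w{\left(6 \right)},-4 \right)} B = \left(-1\right) \left(-74\right) = 74$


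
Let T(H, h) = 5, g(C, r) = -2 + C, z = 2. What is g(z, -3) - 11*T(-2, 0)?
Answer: -55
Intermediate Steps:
g(z, -3) - 11*T(-2, 0) = (-2 + 2) - 11*5 = 0 - 55 = -55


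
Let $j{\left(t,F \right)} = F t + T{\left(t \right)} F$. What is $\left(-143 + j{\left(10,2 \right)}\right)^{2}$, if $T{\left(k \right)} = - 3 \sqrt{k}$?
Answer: $15489 + 1476 \sqrt{10} \approx 20157.0$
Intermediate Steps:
$j{\left(t,F \right)} = F t - 3 F \sqrt{t}$ ($j{\left(t,F \right)} = F t + - 3 \sqrt{t} F = F t - 3 F \sqrt{t}$)
$\left(-143 + j{\left(10,2 \right)}\right)^{2} = \left(-143 + 2 \left(10 - 3 \sqrt{10}\right)\right)^{2} = \left(-143 + \left(20 - 6 \sqrt{10}\right)\right)^{2} = \left(-123 - 6 \sqrt{10}\right)^{2}$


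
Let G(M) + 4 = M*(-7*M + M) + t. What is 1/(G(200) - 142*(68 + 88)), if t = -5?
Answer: -1/262161 ≈ -3.8144e-6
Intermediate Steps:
G(M) = -9 - 6*M² (G(M) = -4 + (M*(-7*M + M) - 5) = -4 + (M*(-6*M) - 5) = -4 + (-6*M² - 5) = -4 + (-5 - 6*M²) = -9 - 6*M²)
1/(G(200) - 142*(68 + 88)) = 1/((-9 - 6*200²) - 142*(68 + 88)) = 1/((-9 - 6*40000) - 142*156) = 1/((-9 - 240000) - 22152) = 1/(-240009 - 22152) = 1/(-262161) = -1/262161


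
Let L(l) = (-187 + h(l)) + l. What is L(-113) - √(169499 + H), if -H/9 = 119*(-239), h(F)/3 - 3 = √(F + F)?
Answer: -291 - 2*√106367 + 3*I*√226 ≈ -943.28 + 45.1*I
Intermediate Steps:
h(F) = 9 + 3*√2*√F (h(F) = 9 + 3*√(F + F) = 9 + 3*√(2*F) = 9 + 3*(√2*√F) = 9 + 3*√2*√F)
H = 255969 (H = -1071*(-239) = -9*(-28441) = 255969)
L(l) = -178 + l + 3*√2*√l (L(l) = (-187 + (9 + 3*√2*√l)) + l = (-178 + 3*√2*√l) + l = -178 + l + 3*√2*√l)
L(-113) - √(169499 + H) = (-178 - 113 + 3*√2*√(-113)) - √(169499 + 255969) = (-178 - 113 + 3*√2*(I*√113)) - √425468 = (-178 - 113 + 3*I*√226) - 2*√106367 = (-291 + 3*I*√226) - 2*√106367 = -291 - 2*√106367 + 3*I*√226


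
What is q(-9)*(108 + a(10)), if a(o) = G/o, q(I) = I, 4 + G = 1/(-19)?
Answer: -183987/190 ≈ -968.35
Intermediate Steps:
G = -77/19 (G = -4 + 1/(-19) = -4 - 1/19 = -77/19 ≈ -4.0526)
a(o) = -77/(19*o)
q(-9)*(108 + a(10)) = -9*(108 - 77/19/10) = -9*(108 - 77/19*⅒) = -9*(108 - 77/190) = -9*20443/190 = -183987/190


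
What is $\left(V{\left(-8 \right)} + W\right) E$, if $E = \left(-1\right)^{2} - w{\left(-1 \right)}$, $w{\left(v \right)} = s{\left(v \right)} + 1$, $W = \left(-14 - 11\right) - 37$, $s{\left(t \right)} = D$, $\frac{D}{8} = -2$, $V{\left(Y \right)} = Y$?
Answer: $-1120$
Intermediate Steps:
$D = -16$ ($D = 8 \left(-2\right) = -16$)
$s{\left(t \right)} = -16$
$W = -62$ ($W = -25 - 37 = -62$)
$w{\left(v \right)} = -15$ ($w{\left(v \right)} = -16 + 1 = -15$)
$E = 16$ ($E = \left(-1\right)^{2} - -15 = 1 + 15 = 16$)
$\left(V{\left(-8 \right)} + W\right) E = \left(-8 - 62\right) 16 = \left(-70\right) 16 = -1120$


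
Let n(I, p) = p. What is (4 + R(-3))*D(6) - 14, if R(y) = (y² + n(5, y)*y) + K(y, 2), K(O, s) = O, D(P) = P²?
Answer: 670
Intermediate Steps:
R(y) = y + 2*y² (R(y) = (y² + y*y) + y = (y² + y²) + y = 2*y² + y = y + 2*y²)
(4 + R(-3))*D(6) - 14 = (4 - 3*(1 + 2*(-3)))*6² - 14 = (4 - 3*(1 - 6))*36 - 14 = (4 - 3*(-5))*36 - 14 = (4 + 15)*36 - 14 = 19*36 - 14 = 684 - 14 = 670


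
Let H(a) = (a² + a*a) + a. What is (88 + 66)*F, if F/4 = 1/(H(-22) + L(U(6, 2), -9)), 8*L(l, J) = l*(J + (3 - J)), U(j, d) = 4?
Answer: 1232/1895 ≈ 0.65013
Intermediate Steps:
L(l, J) = 3*l/8 (L(l, J) = (l*(J + (3 - J)))/8 = (l*3)/8 = (3*l)/8 = 3*l/8)
H(a) = a + 2*a² (H(a) = (a² + a²) + a = 2*a² + a = a + 2*a²)
F = 8/1895 (F = 4/(-22*(1 + 2*(-22)) + (3/8)*4) = 4/(-22*(1 - 44) + 3/2) = 4/(-22*(-43) + 3/2) = 4/(946 + 3/2) = 4/(1895/2) = 4*(2/1895) = 8/1895 ≈ 0.0042216)
(88 + 66)*F = (88 + 66)*(8/1895) = 154*(8/1895) = 1232/1895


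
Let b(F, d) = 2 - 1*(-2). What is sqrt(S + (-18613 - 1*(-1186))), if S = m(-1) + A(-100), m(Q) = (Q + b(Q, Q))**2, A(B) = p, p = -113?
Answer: I*sqrt(17531) ≈ 132.4*I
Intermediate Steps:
A(B) = -113
b(F, d) = 4 (b(F, d) = 2 + 2 = 4)
m(Q) = (4 + Q)**2 (m(Q) = (Q + 4)**2 = (4 + Q)**2)
S = -104 (S = (4 - 1)**2 - 113 = 3**2 - 113 = 9 - 113 = -104)
sqrt(S + (-18613 - 1*(-1186))) = sqrt(-104 + (-18613 - 1*(-1186))) = sqrt(-104 + (-18613 + 1186)) = sqrt(-104 - 17427) = sqrt(-17531) = I*sqrt(17531)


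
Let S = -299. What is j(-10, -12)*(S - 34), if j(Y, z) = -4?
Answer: 1332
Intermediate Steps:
j(-10, -12)*(S - 34) = -4*(-299 - 34) = -4*(-333) = 1332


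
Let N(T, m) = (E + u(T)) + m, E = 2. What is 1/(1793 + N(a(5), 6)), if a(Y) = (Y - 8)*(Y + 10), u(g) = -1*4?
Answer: 1/1797 ≈ 0.00055648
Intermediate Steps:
u(g) = -4
a(Y) = (-8 + Y)*(10 + Y)
N(T, m) = -2 + m (N(T, m) = (2 - 4) + m = -2 + m)
1/(1793 + N(a(5), 6)) = 1/(1793 + (-2 + 6)) = 1/(1793 + 4) = 1/1797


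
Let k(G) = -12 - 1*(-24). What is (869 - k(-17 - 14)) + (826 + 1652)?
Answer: 3335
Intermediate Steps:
k(G) = 12 (k(G) = -12 + 24 = 12)
(869 - k(-17 - 14)) + (826 + 1652) = (869 - 1*12) + (826 + 1652) = (869 - 12) + 2478 = 857 + 2478 = 3335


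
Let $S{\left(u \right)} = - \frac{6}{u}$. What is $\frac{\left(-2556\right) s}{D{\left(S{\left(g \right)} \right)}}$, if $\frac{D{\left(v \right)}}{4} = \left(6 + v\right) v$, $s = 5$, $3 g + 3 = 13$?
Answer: $\frac{8875}{21} \approx 422.62$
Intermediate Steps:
$g = \frac{10}{3}$ ($g = -1 + \frac{1}{3} \cdot 13 = -1 + \frac{13}{3} = \frac{10}{3} \approx 3.3333$)
$D{\left(v \right)} = 4 v \left(6 + v\right)$ ($D{\left(v \right)} = 4 \left(6 + v\right) v = 4 v \left(6 + v\right)$)
$\frac{\left(-2556\right) s}{D{\left(S{\left(g \right)} \right)}} = \frac{\left(-2556\right) 5}{4 \left(- \frac{6}{\frac{10}{3}}\right) \left(6 - \frac{6}{\frac{10}{3}}\right)} = - \frac{12780}{4 \left(\left(-6\right) \frac{3}{10}\right) \left(6 - \frac{9}{5}\right)} = - \frac{12780}{4 \left(- \frac{9}{5}\right) \left(6 - \frac{9}{5}\right)} = - \frac{12780}{4 \left(- \frac{9}{5}\right) \frac{21}{5}} = - \frac{12780}{- \frac{756}{25}} = \left(-12780\right) \left(- \frac{25}{756}\right) = \frac{8875}{21}$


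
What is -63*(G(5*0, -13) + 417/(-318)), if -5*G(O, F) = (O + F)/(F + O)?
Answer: 50463/530 ≈ 95.213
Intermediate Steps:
G(O, F) = -⅕ (G(O, F) = -(O + F)/(5*(F + O)) = -(F + O)/(5*(F + O)) = -⅕*1 = -⅕)
-63*(G(5*0, -13) + 417/(-318)) = -63*(-⅕ + 417/(-318)) = -63*(-⅕ + 417*(-1/318)) = -63*(-⅕ - 139/106) = -63*(-801/530) = 50463/530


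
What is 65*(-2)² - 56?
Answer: 204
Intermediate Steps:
65*(-2)² - 56 = 65*4 - 56 = 260 - 56 = 204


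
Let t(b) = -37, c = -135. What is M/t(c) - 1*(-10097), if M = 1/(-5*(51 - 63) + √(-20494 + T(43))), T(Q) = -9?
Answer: 9004615607/891811 + I*√20503/891811 ≈ 10097.0 + 0.00016056*I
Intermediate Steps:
M = 1/(60 + I*√20503) (M = 1/(-5*(51 - 63) + √(-20494 - 9)) = 1/(-5*(-12) + √(-20503)) = 1/(60 + I*√20503) ≈ 0.0024893 - 0.0059407*I)
M/t(c) - 1*(-10097) = (60/24103 - I*√20503/24103)/(-37) - 1*(-10097) = (60/24103 - I*√20503/24103)*(-1/37) + 10097 = (-60/891811 + I*√20503/891811) + 10097 = 9004615607/891811 + I*√20503/891811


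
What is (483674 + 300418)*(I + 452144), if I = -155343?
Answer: 232719289692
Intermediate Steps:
(483674 + 300418)*(I + 452144) = (483674 + 300418)*(-155343 + 452144) = 784092*296801 = 232719289692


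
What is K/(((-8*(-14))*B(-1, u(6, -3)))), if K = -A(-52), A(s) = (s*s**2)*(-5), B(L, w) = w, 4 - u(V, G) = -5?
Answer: -43940/63 ≈ -697.46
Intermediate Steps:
u(V, G) = 9 (u(V, G) = 4 - 1*(-5) = 4 + 5 = 9)
A(s) = -5*s**3 (A(s) = s**3*(-5) = -5*s**3)
K = -703040 (K = -(-5)*(-52)**3 = -(-5)*(-140608) = -1*703040 = -703040)
K/(((-8*(-14))*B(-1, u(6, -3)))) = -703040/(-8*(-14)*9) = -703040/(112*9) = -703040/1008 = -703040*1/1008 = -43940/63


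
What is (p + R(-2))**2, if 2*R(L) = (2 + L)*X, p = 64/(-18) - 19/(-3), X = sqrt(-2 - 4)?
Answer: 625/81 ≈ 7.7160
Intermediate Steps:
X = I*sqrt(6) (X = sqrt(-6) = I*sqrt(6) ≈ 2.4495*I)
p = 25/9 (p = 64*(-1/18) - 19*(-1/3) = -32/9 + 19/3 = 25/9 ≈ 2.7778)
R(L) = I*sqrt(6)*(2 + L)/2 (R(L) = ((2 + L)*(I*sqrt(6)))/2 = (I*sqrt(6)*(2 + L))/2 = I*sqrt(6)*(2 + L)/2)
(p + R(-2))**2 = (25/9 + I*sqrt(6)*(2 - 2)/2)**2 = (25/9 + (1/2)*I*sqrt(6)*0)**2 = (25/9 + 0)**2 = (25/9)**2 = 625/81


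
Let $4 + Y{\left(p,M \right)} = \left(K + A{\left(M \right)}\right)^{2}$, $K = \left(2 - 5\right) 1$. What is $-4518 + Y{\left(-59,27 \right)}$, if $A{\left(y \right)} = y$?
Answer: $-3946$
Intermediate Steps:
$K = -3$ ($K = \left(-3\right) 1 = -3$)
$Y{\left(p,M \right)} = -4 + \left(-3 + M\right)^{2}$
$-4518 + Y{\left(-59,27 \right)} = -4518 - \left(4 - \left(-3 + 27\right)^{2}\right) = -4518 - \left(4 - 24^{2}\right) = -4518 + \left(-4 + 576\right) = -4518 + 572 = -3946$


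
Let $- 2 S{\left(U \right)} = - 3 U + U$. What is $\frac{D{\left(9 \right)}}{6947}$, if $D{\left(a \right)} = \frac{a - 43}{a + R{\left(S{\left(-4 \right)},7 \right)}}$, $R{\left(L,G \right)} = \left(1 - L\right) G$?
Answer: $- \frac{17}{152834} \approx -0.00011123$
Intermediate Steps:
$S{\left(U \right)} = U$ ($S{\left(U \right)} = - \frac{- 3 U + U}{2} = - \frac{\left(-2\right) U}{2} = U$)
$R{\left(L,G \right)} = G \left(1 - L\right)$
$D{\left(a \right)} = \frac{-43 + a}{35 + a}$ ($D{\left(a \right)} = \frac{a - 43}{a + 7 \left(1 - -4\right)} = \frac{-43 + a}{a + 7 \left(1 + 4\right)} = \frac{-43 + a}{a + 7 \cdot 5} = \frac{-43 + a}{a + 35} = \frac{-43 + a}{35 + a}$)
$\frac{D{\left(9 \right)}}{6947} = \frac{\frac{1}{35 + 9} \left(-43 + 9\right)}{6947} = \frac{1}{44} \left(-34\right) \frac{1}{6947} = \left(- \frac{17}{22}\right) \frac{1}{6947} = - \frac{17}{152834}$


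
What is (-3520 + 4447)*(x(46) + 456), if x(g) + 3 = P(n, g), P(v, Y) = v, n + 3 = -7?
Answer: 410661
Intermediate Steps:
n = -10 (n = -3 - 7 = -10)
x(g) = -13 (x(g) = -3 - 10 = -13)
(-3520 + 4447)*(x(46) + 456) = (-3520 + 4447)*(-13 + 456) = 927*443 = 410661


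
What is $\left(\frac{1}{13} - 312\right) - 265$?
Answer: $- \frac{7500}{13} \approx -576.92$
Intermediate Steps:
$\left(\frac{1}{13} - 312\right) - 265 = - \frac{4055}{13} - 265 = - \frac{7500}{13}$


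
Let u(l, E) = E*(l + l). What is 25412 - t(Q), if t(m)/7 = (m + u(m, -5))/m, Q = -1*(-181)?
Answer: 25475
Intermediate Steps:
u(l, E) = 2*E*l (u(l, E) = E*(2*l) = 2*E*l)
Q = 181
t(m) = -63 (t(m) = 7*((m + 2*(-5)*m)/m) = 7*((m - 10*m)/m) = 7*((-9*m)/m) = 7*(-9) = -63)
25412 - t(Q) = 25412 - 1*(-63) = 25412 + 63 = 25475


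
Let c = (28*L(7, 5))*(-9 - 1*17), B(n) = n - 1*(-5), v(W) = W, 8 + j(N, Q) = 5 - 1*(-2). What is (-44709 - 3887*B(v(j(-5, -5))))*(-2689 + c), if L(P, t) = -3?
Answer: 30429785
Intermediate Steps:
j(N, Q) = -1 (j(N, Q) = -8 + (5 - 1*(-2)) = -8 + (5 + 2) = -8 + 7 = -1)
B(n) = 5 + n (B(n) = n + 5 = 5 + n)
c = 2184 (c = (28*(-3))*(-9 - 1*17) = -84*(-9 - 17) = -84*(-26) = 2184)
(-44709 - 3887*B(v(j(-5, -5))))*(-2689 + c) = (-44709 - 3887*(5 - 1))*(-2689 + 2184) = (-44709 - 3887*4)*(-505) = (-44709 - 15548)*(-505) = -60257*(-505) = 30429785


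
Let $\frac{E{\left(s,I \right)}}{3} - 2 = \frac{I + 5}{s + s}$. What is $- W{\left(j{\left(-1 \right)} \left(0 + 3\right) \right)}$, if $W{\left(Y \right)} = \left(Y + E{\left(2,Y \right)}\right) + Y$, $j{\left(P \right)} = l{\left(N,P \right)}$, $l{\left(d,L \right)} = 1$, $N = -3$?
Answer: $-18$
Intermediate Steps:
$E{\left(s,I \right)} = 6 + \frac{3 \left(5 + I\right)}{2 s}$ ($E{\left(s,I \right)} = 6 + 3 \frac{I + 5}{s + s} = 6 + 3 \frac{5 + I}{2 s} = 6 + \frac{3 \left(5 + I\right)}{2 s}$)
$j{\left(P \right)} = 1$
$W{\left(Y \right)} = \frac{39}{4} + \frac{11 Y}{4}$ ($W{\left(Y \right)} = \left(Y + \frac{3 \left(5 + Y + 4 \cdot 2\right)}{2 \cdot 2}\right) + Y = \left(Y + \frac{3}{2} \cdot \frac{1}{2} \left(5 + Y + 8\right)\right) + Y = \left(Y + \frac{3}{2} \cdot \frac{1}{2} \left(13 + Y\right)\right) + Y = \left(Y + \left(\frac{39}{4} + \frac{3 Y}{4}\right)\right) + Y = \left(\frac{39}{4} + \frac{7 Y}{4}\right) + Y = \frac{39}{4} + \frac{11 Y}{4}$)
$- W{\left(j{\left(-1 \right)} \left(0 + 3\right) \right)} = - (\frac{39}{4} + \frac{11 \cdot 1 \left(0 + 3\right)}{4}) = - (\frac{39}{4} + \frac{11 \cdot 1 \cdot 3}{4}) = - (\frac{39}{4} + \frac{11}{4} \cdot 3) = - (\frac{39}{4} + \frac{33}{4}) = \left(-1\right) 18 = -18$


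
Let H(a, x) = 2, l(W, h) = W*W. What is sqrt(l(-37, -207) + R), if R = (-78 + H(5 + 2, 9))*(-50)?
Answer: sqrt(5169) ≈ 71.896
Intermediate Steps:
l(W, h) = W**2
R = 3800 (R = (-78 + 2)*(-50) = -76*(-50) = 3800)
sqrt(l(-37, -207) + R) = sqrt((-37)**2 + 3800) = sqrt(1369 + 3800) = sqrt(5169)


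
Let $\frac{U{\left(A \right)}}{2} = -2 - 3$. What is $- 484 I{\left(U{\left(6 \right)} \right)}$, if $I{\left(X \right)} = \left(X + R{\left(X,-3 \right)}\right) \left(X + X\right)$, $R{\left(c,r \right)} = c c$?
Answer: $871200$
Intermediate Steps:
$R{\left(c,r \right)} = c^{2}$
$U{\left(A \right)} = -10$ ($U{\left(A \right)} = 2 \left(-2 - 3\right) = 2 \left(-5\right) = -10$)
$I{\left(X \right)} = 2 X \left(X + X^{2}\right)$ ($I{\left(X \right)} = \left(X + X^{2}\right) \left(X + X\right) = \left(X + X^{2}\right) 2 X = 2 X \left(X + X^{2}\right)$)
$- 484 I{\left(U{\left(6 \right)} \right)} = - 484 \cdot 2 \left(-10\right)^{2} \left(1 - 10\right) = - 484 \cdot 2 \cdot 100 \left(-9\right) = \left(-484\right) \left(-1800\right) = 871200$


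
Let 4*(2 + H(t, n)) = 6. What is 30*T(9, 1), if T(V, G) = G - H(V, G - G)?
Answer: 45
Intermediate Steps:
H(t, n) = -½ (H(t, n) = -2 + (¼)*6 = -2 + 3/2 = -½)
T(V, G) = ½ + G (T(V, G) = G - 1*(-½) = G + ½ = ½ + G)
30*T(9, 1) = 30*(½ + 1) = 30*(3/2) = 45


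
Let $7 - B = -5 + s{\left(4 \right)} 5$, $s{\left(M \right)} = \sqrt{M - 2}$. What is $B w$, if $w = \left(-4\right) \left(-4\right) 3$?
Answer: $576 - 240 \sqrt{2} \approx 236.59$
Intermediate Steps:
$s{\left(M \right)} = \sqrt{-2 + M}$
$w = 48$ ($w = 16 \cdot 3 = 48$)
$B = 12 - 5 \sqrt{2}$ ($B = 7 - \left(-5 + \sqrt{-2 + 4} \cdot 5\right) = 7 - \left(-5 + \sqrt{2} \cdot 5\right) = 7 - \left(-5 + 5 \sqrt{2}\right) = 7 + \left(5 - 5 \sqrt{2}\right) = 12 - 5 \sqrt{2} \approx 4.9289$)
$B w = \left(12 - 5 \sqrt{2}\right) 48 = 576 - 240 \sqrt{2}$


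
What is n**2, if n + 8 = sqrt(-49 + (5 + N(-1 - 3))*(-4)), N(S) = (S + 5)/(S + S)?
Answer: (16 - I*sqrt(274))**2/4 ≈ -4.5 - 132.42*I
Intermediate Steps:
N(S) = (5 + S)/(2*S) (N(S) = (5 + S)/((2*S)) = (5 + S)*(1/(2*S)) = (5 + S)/(2*S))
n = -8 + I*sqrt(274)/2 (n = -8 + sqrt(-49 + (5 + (5 + (-1 - 3))/(2*(-1 - 3)))*(-4)) = -8 + sqrt(-49 + (5 + (1/2)*(5 - 4)/(-4))*(-4)) = -8 + sqrt(-49 + (5 + (1/2)*(-1/4)*1)*(-4)) = -8 + sqrt(-49 + (5 - 1/8)*(-4)) = -8 + sqrt(-49 + (39/8)*(-4)) = -8 + sqrt(-49 - 39/2) = -8 + sqrt(-137/2) = -8 + I*sqrt(274)/2 ≈ -8.0 + 8.2765*I)
n**2 = (-8 + I*sqrt(274)/2)**2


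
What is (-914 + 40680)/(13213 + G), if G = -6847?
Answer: 19883/3183 ≈ 6.2466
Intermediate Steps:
(-914 + 40680)/(13213 + G) = (-914 + 40680)/(13213 - 6847) = 39766/6366 = 39766*(1/6366) = 19883/3183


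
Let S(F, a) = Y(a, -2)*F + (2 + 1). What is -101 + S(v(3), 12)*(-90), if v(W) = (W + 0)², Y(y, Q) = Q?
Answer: 1249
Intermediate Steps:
v(W) = W²
S(F, a) = 3 - 2*F (S(F, a) = -2*F + (2 + 1) = -2*F + 3 = 3 - 2*F)
-101 + S(v(3), 12)*(-90) = -101 + (3 - 2*3²)*(-90) = -101 + (3 - 2*9)*(-90) = -101 + (3 - 18)*(-90) = -101 - 15*(-90) = -101 + 1350 = 1249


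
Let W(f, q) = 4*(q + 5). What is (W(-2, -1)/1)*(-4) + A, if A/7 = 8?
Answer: -8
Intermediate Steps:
W(f, q) = 20 + 4*q (W(f, q) = 4*(5 + q) = 20 + 4*q)
A = 56 (A = 7*8 = 56)
(W(-2, -1)/1)*(-4) + A = ((20 + 4*(-1))/1)*(-4) + 56 = ((20 - 4)*1)*(-4) + 56 = (16*1)*(-4) + 56 = 16*(-4) + 56 = -64 + 56 = -8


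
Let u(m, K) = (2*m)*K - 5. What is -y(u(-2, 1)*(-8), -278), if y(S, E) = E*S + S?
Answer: 19944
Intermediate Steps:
u(m, K) = -5 + 2*K*m (u(m, K) = 2*K*m - 5 = -5 + 2*K*m)
y(S, E) = S + E*S
-y(u(-2, 1)*(-8), -278) = -(-5 + 2*1*(-2))*(-8)*(1 - 278) = -(-5 - 4)*(-8)*(-277) = -(-9*(-8))*(-277) = -72*(-277) = -1*(-19944) = 19944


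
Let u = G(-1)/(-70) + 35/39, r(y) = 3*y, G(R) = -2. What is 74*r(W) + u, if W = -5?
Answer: -1513886/1365 ≈ -1109.1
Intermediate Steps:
u = 1264/1365 (u = -2/(-70) + 35/39 = -2*(-1/70) + 35*(1/39) = 1/35 + 35/39 = 1264/1365 ≈ 0.92601)
74*r(W) + u = 74*(3*(-5)) + 1264/1365 = 74*(-15) + 1264/1365 = -1110 + 1264/1365 = -1513886/1365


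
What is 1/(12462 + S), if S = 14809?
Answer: 1/27271 ≈ 3.6669e-5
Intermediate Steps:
1/(12462 + S) = 1/(12462 + 14809) = 1/27271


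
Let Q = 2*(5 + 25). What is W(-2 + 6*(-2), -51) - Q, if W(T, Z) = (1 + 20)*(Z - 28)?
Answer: -1719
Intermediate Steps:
W(T, Z) = -588 + 21*Z (W(T, Z) = 21*(-28 + Z) = -588 + 21*Z)
Q = 60 (Q = 2*30 = 60)
W(-2 + 6*(-2), -51) - Q = (-588 + 21*(-51)) - 1*60 = (-588 - 1071) - 60 = -1659 - 60 = -1719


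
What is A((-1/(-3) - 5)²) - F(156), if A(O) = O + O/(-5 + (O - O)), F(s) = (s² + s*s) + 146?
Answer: -2196026/45 ≈ -48801.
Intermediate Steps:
F(s) = 146 + 2*s² (F(s) = (s² + s²) + 146 = 2*s² + 146 = 146 + 2*s²)
A(O) = 4*O/5 (A(O) = O + O/(-5 + 0) = O + O/(-5) = O + O*(-⅕) = O - O/5 = 4*O/5)
A((-1/(-3) - 5)²) - F(156) = 4*(-1/(-3) - 5)²/5 - (146 + 2*156²) = 4*(-1*(-⅓) - 5)²/5 - (146 + 2*24336) = 4*(⅓ - 5)²/5 - (146 + 48672) = 4*(-14/3)²/5 - 1*48818 = (⅘)*(196/9) - 48818 = 784/45 - 48818 = -2196026/45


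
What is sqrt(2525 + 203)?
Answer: 2*sqrt(682) ≈ 52.230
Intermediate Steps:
sqrt(2525 + 203) = sqrt(2728) = 2*sqrt(682)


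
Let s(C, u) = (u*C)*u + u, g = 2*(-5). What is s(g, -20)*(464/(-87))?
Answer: 21440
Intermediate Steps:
g = -10
s(C, u) = u + C*u² (s(C, u) = (C*u)*u + u = C*u² + u = u + C*u²)
s(g, -20)*(464/(-87)) = (-20*(1 - 10*(-20)))*(464/(-87)) = (-20*(1 + 200))*(464*(-1/87)) = -20*201*(-16/3) = -4020*(-16/3) = 21440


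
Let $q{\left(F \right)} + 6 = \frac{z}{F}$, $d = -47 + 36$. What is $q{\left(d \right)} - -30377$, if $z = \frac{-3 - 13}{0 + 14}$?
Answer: $\frac{2338575}{77} \approx 30371.0$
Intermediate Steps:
$d = -11$
$z = - \frac{8}{7}$ ($z = - \frac{16}{14} = \left(-16\right) \frac{1}{14} = - \frac{8}{7} \approx -1.1429$)
$q{\left(F \right)} = -6 - \frac{8}{7 F}$
$q{\left(d \right)} - -30377 = \left(-6 - \frac{8}{7 \left(-11\right)}\right) - -30377 = \left(-6 - - \frac{8}{77}\right) + 30377 = \left(-6 + \frac{8}{77}\right) + 30377 = - \frac{454}{77} + 30377 = \frac{2338575}{77}$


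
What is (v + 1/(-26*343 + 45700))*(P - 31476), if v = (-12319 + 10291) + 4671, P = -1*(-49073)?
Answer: 1710689310719/36782 ≈ 4.6509e+7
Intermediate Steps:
P = 49073
v = 2643 (v = -2028 + 4671 = 2643)
(v + 1/(-26*343 + 45700))*(P - 31476) = (2643 + 1/(-26*343 + 45700))*(49073 - 31476) = (2643 + 1/(-8918 + 45700))*17597 = (2643 + 1/36782)*17597 = (97214827/36782)*17597 = 1710689310719/36782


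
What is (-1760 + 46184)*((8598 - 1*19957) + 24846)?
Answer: 599146488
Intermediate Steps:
(-1760 + 46184)*((8598 - 1*19957) + 24846) = 44424*((8598 - 19957) + 24846) = 44424*(-11359 + 24846) = 44424*13487 = 599146488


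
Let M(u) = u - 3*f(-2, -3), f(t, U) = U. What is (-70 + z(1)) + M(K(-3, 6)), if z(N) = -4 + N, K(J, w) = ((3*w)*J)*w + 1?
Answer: -387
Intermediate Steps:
K(J, w) = 1 + 3*J*w² (K(J, w) = (3*J*w)*w + 1 = 3*J*w² + 1 = 1 + 3*J*w²)
M(u) = 9 + u (M(u) = u - 3*(-3) = u + 9 = 9 + u)
(-70 + z(1)) + M(K(-3, 6)) = (-70 + (-4 + 1)) + (9 + (1 + 3*(-3)*6²)) = (-70 - 3) + (9 + (1 + 3*(-3)*36)) = -73 + (9 + (1 - 324)) = -73 + (9 - 323) = -73 - 314 = -387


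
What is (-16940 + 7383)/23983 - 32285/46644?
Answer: -1220067863/1118663052 ≈ -1.0906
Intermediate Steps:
(-16940 + 7383)/23983 - 32285/46644 = -9557*1/23983 - 32285*1/46644 = -9557/23983 - 32285/46644 = -1220067863/1118663052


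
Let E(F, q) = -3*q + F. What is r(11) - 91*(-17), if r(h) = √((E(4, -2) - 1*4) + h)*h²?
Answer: 1547 + 121*√17 ≈ 2045.9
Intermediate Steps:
E(F, q) = F - 3*q
r(h) = h²*√(6 + h) (r(h) = √(((4 - 3*(-2)) - 1*4) + h)*h² = √(((4 + 6) - 4) + h)*h² = √((10 - 4) + h)*h² = √(6 + h)*h² = h²*√(6 + h))
r(11) - 91*(-17) = 11²*√(6 + 11) - 91*(-17) = 121*√17 + 1547 = 1547 + 121*√17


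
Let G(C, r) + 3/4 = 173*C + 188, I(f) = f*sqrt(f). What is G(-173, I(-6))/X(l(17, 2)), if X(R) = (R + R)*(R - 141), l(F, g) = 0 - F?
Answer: -118967/21488 ≈ -5.5364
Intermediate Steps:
l(F, g) = -F
X(R) = 2*R*(-141 + R) (X(R) = (2*R)*(-141 + R) = 2*R*(-141 + R))
I(f) = f**(3/2)
G(C, r) = 749/4 + 173*C (G(C, r) = -3/4 + (173*C + 188) = -3/4 + (188 + 173*C) = 749/4 + 173*C)
G(-173, I(-6))/X(l(17, 2)) = (749/4 + 173*(-173))/((2*(-1*17)*(-141 - 1*17))) = (749/4 - 29929)/((2*(-17)*(-141 - 17))) = -118967/(4*(2*(-17)*(-158))) = -118967/4/5372 = -118967/4*1/5372 = -118967/21488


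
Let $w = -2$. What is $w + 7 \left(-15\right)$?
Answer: $-107$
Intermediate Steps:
$w + 7 \left(-15\right) = -2 + 7 \left(-15\right) = -2 - 105 = -107$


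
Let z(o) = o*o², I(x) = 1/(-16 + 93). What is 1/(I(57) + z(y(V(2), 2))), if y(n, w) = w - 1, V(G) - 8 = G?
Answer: 77/78 ≈ 0.98718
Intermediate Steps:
I(x) = 1/77
V(G) = 8 + G
y(n, w) = -1 + w
z(o) = o³
1/(I(57) + z(y(V(2), 2))) = 1/(1/77 + (-1 + 2)³) = 1/(1/77 + 1³) = 1/(1/77 + 1) = 1/(78/77) = 77/78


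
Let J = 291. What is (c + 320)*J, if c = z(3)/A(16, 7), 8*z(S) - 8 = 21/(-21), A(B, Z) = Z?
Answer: 745251/8 ≈ 93156.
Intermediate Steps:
z(S) = 7/8 (z(S) = 1 + (21/(-21))/8 = 1 + (21*(-1/21))/8 = 1 + (⅛)*(-1) = 1 - ⅛ = 7/8)
c = ⅛ (c = (7/8)/7 = (7/8)*(⅐) = ⅛ ≈ 0.12500)
(c + 320)*J = (⅛ + 320)*291 = (2561/8)*291 = 745251/8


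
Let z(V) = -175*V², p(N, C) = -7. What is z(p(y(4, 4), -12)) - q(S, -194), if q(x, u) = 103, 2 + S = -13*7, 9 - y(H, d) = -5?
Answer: -8678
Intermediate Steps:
y(H, d) = 14 (y(H, d) = 9 - 1*(-5) = 9 + 5 = 14)
S = -93 (S = -2 - 13*7 = -2 - 91 = -93)
z(p(y(4, 4), -12)) - q(S, -194) = -175*(-7)² - 1*103 = -175*49 - 103 = -8575 - 103 = -8678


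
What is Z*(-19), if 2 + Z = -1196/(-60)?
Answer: -5111/15 ≈ -340.73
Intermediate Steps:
Z = 269/15 (Z = -2 - 1196/(-60) = -2 - 1196*(-1/60) = -2 + 299/15 = 269/15 ≈ 17.933)
Z*(-19) = (269/15)*(-19) = -5111/15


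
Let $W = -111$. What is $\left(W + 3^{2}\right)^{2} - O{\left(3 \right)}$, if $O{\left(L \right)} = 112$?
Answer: $10292$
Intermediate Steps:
$\left(W + 3^{2}\right)^{2} - O{\left(3 \right)} = \left(-111 + 3^{2}\right)^{2} - 112 = \left(-111 + 9\right)^{2} - 112 = \left(-102\right)^{2} - 112 = 10404 - 112 = 10292$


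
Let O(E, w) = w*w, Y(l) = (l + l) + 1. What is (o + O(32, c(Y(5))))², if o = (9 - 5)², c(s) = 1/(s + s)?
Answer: 59985025/234256 ≈ 256.07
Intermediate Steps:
Y(l) = 1 + 2*l (Y(l) = 2*l + 1 = 1 + 2*l)
c(s) = 1/(2*s)
O(E, w) = w²
o = 16 (o = 4² = 16)
(o + O(32, c(Y(5))))² = (16 + (1/(2*(1 + 2*5)))²)² = (16 + (1/(2*(1 + 10)))²)² = (16 + ((½)/11)²)² = (16 + ((½)*(1/11))²)² = (16 + (1/22)²)² = (16 + 1/484)² = (7745/484)² = 59985025/234256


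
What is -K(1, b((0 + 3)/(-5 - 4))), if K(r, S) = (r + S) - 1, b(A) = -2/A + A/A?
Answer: -7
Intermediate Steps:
b(A) = 1 - 2/A (b(A) = -2/A + 1 = 1 - 2/A)
K(r, S) = -1 + S + r (K(r, S) = (S + r) - 1 = -1 + S + r)
-K(1, b((0 + 3)/(-5 - 4))) = -(-1 + (-2 + (0 + 3)/(-5 - 4))/(((0 + 3)/(-5 - 4))) + 1) = -(-1 + (-2 + 3/(-9))/((3/(-9))) + 1) = -(-1 + (-2 + 3*(-⅑))/((3*(-⅑))) + 1) = -(-1 + (-2 - ⅓)/(-⅓) + 1) = -(-1 - 3*(-7/3) + 1) = -(-1 + 7 + 1) = -1*7 = -7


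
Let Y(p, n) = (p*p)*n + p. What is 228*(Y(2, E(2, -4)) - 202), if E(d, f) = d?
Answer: -43776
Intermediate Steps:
Y(p, n) = p + n*p² (Y(p, n) = p²*n + p = n*p² + p = p + n*p²)
228*(Y(2, E(2, -4)) - 202) = 228*(2*(1 + 2*2) - 202) = 228*(2*(1 + 4) - 202) = 228*(2*5 - 202) = 228*(10 - 202) = 228*(-192) = -43776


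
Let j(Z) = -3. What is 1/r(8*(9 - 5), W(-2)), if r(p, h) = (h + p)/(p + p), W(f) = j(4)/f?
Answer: 128/67 ≈ 1.9104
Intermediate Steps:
W(f) = -3/f
r(p, h) = (h + p)/(2*p) (r(p, h) = (h + p)/((2*p)) = (h + p)*(1/(2*p)) = (h + p)/(2*p))
1/r(8*(9 - 5), W(-2)) = 1/((-3/(-2) + 8*(9 - 5))/(2*((8*(9 - 5))))) = 1/((-3*(-½) + 8*4)/(2*((8*4)))) = 1/((½)*(3/2 + 32)/32) = 1/((½)*(1/32)*(67/2)) = 1/(67/128) = 128/67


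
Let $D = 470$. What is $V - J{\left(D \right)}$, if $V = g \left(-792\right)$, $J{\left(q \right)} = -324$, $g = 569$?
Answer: $-450324$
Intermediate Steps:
$V = -450648$ ($V = 569 \left(-792\right) = -450648$)
$V - J{\left(D \right)} = -450648 - -324 = -450648 + 324 = -450324$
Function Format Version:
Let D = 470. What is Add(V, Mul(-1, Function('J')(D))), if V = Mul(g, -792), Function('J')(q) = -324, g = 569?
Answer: -450324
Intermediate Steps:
V = -450648 (V = Mul(569, -792) = -450648)
Add(V, Mul(-1, Function('J')(D))) = Add(-450648, Mul(-1, -324)) = Add(-450648, 324) = -450324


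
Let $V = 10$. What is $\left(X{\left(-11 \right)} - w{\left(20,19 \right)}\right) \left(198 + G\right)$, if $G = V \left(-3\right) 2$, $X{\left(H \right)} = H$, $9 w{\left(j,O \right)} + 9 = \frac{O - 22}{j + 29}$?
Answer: $- \frac{67574}{49} \approx -1379.1$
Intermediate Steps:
$w{\left(j,O \right)} = -1 + \frac{-22 + O}{9 \left(29 + j\right)}$ ($w{\left(j,O \right)} = -1 + \frac{\left(O - 22\right) \frac{1}{j + 29}}{9} = -1 + \frac{\left(-22 + O\right) \frac{1}{29 + j}}{9} = -1 + \frac{\frac{1}{29 + j} \left(-22 + O\right)}{9} = -1 + \frac{-22 + O}{9 \left(29 + j\right)}$)
$G = -60$ ($G = 10 \left(-3\right) 2 = \left(-30\right) 2 = -60$)
$\left(X{\left(-11 \right)} - w{\left(20,19 \right)}\right) \left(198 + G\right) = \left(-11 - \frac{-283 + 19 - 180}{9 \left(29 + 20\right)}\right) \left(198 - 60\right) = \left(-11 - \frac{-283 + 19 - 180}{9 \cdot 49}\right) 138 = \left(-11 - \frac{1}{9} \cdot \frac{1}{49} \left(-444\right)\right) 138 = \left(-11 - - \frac{148}{147}\right) 138 = \left(-11 + \frac{148}{147}\right) 138 = \left(- \frac{1469}{147}\right) 138 = - \frac{67574}{49}$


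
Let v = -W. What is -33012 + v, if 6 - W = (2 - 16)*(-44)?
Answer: -32402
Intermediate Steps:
W = -610 (W = 6 - (2 - 16)*(-44) = 6 - (-14)*(-44) = 6 - 1*616 = 6 - 616 = -610)
v = 610 (v = -1*(-610) = 610)
-33012 + v = -33012 + 610 = -32402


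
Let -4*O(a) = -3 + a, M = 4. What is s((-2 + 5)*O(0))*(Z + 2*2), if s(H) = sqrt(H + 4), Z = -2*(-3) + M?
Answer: 35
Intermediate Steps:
O(a) = 3/4 - a/4 (O(a) = -(-3 + a)/4 = 3/4 - a/4)
Z = 10 (Z = -2*(-3) + 4 = 6 + 4 = 10)
s(H) = sqrt(4 + H)
s((-2 + 5)*O(0))*(Z + 2*2) = sqrt(4 + (-2 + 5)*(3/4 - 1/4*0))*(10 + 2*2) = sqrt(4 + 3*(3/4 + 0))*(10 + 4) = sqrt(4 + 3*(3/4))*14 = sqrt(4 + 9/4)*14 = sqrt(25/4)*14 = (5/2)*14 = 35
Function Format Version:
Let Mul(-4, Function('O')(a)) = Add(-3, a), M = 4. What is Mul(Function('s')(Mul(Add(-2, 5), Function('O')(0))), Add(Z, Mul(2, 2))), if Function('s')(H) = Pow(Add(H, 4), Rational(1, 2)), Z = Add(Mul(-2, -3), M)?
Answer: 35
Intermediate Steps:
Function('O')(a) = Add(Rational(3, 4), Mul(Rational(-1, 4), a)) (Function('O')(a) = Mul(Rational(-1, 4), Add(-3, a)) = Add(Rational(3, 4), Mul(Rational(-1, 4), a)))
Z = 10 (Z = Add(Mul(-2, -3), 4) = Add(6, 4) = 10)
Function('s')(H) = Pow(Add(4, H), Rational(1, 2))
Mul(Function('s')(Mul(Add(-2, 5), Function('O')(0))), Add(Z, Mul(2, 2))) = Mul(Pow(Add(4, Mul(Add(-2, 5), Add(Rational(3, 4), Mul(Rational(-1, 4), 0)))), Rational(1, 2)), Add(10, Mul(2, 2))) = Mul(Pow(Add(4, Mul(3, Add(Rational(3, 4), 0))), Rational(1, 2)), Add(10, 4)) = Mul(Pow(Add(4, Mul(3, Rational(3, 4))), Rational(1, 2)), 14) = Mul(Pow(Add(4, Rational(9, 4)), Rational(1, 2)), 14) = Mul(Pow(Rational(25, 4), Rational(1, 2)), 14) = Mul(Rational(5, 2), 14) = 35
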